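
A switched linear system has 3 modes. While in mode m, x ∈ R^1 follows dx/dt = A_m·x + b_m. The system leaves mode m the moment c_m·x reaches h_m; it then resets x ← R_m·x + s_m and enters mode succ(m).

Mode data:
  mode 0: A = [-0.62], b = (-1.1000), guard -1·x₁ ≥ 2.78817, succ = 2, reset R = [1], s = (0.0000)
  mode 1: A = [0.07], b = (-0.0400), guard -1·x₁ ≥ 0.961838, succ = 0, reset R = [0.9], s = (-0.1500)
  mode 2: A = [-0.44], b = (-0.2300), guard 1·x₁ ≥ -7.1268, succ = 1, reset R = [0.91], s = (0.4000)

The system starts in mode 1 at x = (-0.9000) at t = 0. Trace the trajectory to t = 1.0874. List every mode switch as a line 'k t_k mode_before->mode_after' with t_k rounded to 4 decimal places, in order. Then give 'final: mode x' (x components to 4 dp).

Mode 1: guard c·x = 0.9618 hit at Δt = 0.5881 (t = 0.5881), x⁻ = (-0.9618) → reset → x⁺ = (-1.0157), jump to mode 0
Mode 0: flow for 0.4993 to horizon, guard not reached → x = (-1.2176)

1 0.5881 1->0
final: 0 -1.2176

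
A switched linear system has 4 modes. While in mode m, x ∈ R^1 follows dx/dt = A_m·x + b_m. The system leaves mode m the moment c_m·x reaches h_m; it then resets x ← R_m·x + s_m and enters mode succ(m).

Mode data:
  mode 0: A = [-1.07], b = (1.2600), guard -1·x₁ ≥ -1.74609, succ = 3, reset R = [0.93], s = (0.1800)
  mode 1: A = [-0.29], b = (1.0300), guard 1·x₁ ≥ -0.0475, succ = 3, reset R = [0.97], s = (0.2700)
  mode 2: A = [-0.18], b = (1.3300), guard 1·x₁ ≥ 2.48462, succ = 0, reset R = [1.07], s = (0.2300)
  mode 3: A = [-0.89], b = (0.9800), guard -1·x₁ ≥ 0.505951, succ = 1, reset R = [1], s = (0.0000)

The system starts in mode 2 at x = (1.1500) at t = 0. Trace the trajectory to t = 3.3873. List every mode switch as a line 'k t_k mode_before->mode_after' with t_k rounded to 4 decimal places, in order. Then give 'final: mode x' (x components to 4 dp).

Mode 2: guard c·x = 2.4846 hit at Δt = 1.3372 (t = 1.3372), x⁻ = (2.4846) → reset → x⁺ = (2.8885), jump to mode 0
Mode 0: guard c·x = -1.7461 hit at Δt = 1.0297 (t = 2.3669), x⁻ = (1.7461) → reset → x⁺ = (1.8039), jump to mode 3
Mode 3: flow for 1.0204 to horizon, guard not reached → x = (1.3845)

1 1.3372 2->0
2 2.3669 0->3
final: 3 1.3845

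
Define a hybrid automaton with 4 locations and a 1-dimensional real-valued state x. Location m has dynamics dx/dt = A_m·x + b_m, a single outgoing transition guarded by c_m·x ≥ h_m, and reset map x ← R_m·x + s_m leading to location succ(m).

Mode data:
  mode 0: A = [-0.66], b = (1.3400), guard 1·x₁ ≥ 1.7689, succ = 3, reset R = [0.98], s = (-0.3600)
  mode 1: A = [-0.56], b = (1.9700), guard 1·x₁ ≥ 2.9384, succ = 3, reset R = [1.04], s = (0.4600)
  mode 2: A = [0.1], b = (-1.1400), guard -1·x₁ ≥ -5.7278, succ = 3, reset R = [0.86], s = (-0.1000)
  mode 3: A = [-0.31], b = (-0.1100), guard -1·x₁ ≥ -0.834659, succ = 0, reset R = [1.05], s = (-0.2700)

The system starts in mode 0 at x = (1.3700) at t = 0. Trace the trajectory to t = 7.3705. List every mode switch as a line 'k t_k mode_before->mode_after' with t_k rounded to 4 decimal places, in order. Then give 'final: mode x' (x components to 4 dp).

Mode 0: guard c·x = 1.7689 hit at Δt = 1.4040 (t = 1.4040), x⁻ = (1.7689) → reset → x⁺ = (1.3735), jump to mode 3
Mode 3: guard c·x = -0.8347 hit at Δt = 1.2053 (t = 2.6093), x⁻ = (0.8347) → reset → x⁺ = (0.6064), jump to mode 0
Mode 0: guard c·x = 1.7689 hit at Δt = 2.5683 (t = 5.1776), x⁻ = (1.7689) → reset → x⁺ = (1.3735), jump to mode 3
Mode 3: guard c·x = -0.8347 hit at Δt = 1.2053 (t = 6.3829), x⁻ = (0.8347) → reset → x⁺ = (0.6064), jump to mode 0
Mode 0: flow for 0.9876 to horizon, guard not reached → x = (1.2883)

1 1.4040 0->3
2 2.6093 3->0
3 5.1776 0->3
4 6.3829 3->0
final: 0 1.2883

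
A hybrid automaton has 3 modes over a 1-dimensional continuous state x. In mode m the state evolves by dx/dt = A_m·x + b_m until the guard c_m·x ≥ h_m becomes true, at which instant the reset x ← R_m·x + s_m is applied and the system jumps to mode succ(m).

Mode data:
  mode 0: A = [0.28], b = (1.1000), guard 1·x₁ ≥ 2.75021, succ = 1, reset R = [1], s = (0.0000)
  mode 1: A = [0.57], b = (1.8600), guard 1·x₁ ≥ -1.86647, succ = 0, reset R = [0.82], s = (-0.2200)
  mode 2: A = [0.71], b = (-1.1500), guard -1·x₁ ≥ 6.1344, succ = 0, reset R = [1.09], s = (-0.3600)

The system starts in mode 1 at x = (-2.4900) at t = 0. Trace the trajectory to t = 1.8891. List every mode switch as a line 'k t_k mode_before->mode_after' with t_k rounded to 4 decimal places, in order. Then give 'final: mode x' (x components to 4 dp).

1 1.0375 1->0
final: 0 -1.1640

Mode 1: guard c·x = -1.8665 hit at Δt = 1.0375 (t = 1.0375), x⁻ = (-1.8665) → reset → x⁺ = (-1.7505), jump to mode 0
Mode 0: flow for 0.8516 to horizon, guard not reached → x = (-1.1640)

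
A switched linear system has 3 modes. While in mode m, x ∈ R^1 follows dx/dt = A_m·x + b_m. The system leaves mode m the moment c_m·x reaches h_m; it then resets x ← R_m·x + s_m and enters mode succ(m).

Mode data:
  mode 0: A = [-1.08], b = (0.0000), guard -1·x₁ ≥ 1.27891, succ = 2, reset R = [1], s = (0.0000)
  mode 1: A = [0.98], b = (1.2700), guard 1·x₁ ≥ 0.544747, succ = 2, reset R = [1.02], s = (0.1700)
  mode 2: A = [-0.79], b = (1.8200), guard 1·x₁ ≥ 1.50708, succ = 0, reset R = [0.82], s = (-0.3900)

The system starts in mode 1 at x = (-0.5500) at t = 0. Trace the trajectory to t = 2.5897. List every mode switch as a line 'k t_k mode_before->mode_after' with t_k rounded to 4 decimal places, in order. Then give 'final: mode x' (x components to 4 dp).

1 0.9217 1->2
2 1.7869 2->0
final: 0 0.3554

Mode 1: guard c·x = 0.5447 hit at Δt = 0.9217 (t = 0.9217), x⁻ = (0.5447) → reset → x⁺ = (0.7256), jump to mode 2
Mode 2: guard c·x = 1.5071 hit at Δt = 0.8652 (t = 1.7869), x⁻ = (1.5071) → reset → x⁺ = (0.8458), jump to mode 0
Mode 0: flow for 0.8028 to horizon, guard not reached → x = (0.3554)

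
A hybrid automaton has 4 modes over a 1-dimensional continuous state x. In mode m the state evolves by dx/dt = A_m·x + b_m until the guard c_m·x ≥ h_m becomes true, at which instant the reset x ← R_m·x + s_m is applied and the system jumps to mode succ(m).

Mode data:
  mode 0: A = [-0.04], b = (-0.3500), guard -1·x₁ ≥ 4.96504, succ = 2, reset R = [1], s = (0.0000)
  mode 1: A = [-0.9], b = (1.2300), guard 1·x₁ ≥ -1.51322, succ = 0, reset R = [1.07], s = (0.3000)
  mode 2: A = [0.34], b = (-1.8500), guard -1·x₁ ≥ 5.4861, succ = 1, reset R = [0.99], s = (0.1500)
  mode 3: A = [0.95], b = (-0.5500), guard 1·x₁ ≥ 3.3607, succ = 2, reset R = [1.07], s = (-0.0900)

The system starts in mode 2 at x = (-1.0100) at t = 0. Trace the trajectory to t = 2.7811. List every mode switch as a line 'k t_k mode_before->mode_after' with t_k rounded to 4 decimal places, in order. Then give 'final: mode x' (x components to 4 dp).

1 1.5500 2->1
2 2.4795 1->0
final: 0 -1.4083

Mode 2: guard c·x = 5.4861 hit at Δt = 1.5500 (t = 1.5500), x⁻ = (-5.4861) → reset → x⁺ = (-5.2812), jump to mode 1
Mode 1: guard c·x = -1.5132 hit at Δt = 0.9295 (t = 2.4795), x⁻ = (-1.5132) → reset → x⁺ = (-1.3191), jump to mode 0
Mode 0: flow for 0.3016 to horizon, guard not reached → x = (-1.4083)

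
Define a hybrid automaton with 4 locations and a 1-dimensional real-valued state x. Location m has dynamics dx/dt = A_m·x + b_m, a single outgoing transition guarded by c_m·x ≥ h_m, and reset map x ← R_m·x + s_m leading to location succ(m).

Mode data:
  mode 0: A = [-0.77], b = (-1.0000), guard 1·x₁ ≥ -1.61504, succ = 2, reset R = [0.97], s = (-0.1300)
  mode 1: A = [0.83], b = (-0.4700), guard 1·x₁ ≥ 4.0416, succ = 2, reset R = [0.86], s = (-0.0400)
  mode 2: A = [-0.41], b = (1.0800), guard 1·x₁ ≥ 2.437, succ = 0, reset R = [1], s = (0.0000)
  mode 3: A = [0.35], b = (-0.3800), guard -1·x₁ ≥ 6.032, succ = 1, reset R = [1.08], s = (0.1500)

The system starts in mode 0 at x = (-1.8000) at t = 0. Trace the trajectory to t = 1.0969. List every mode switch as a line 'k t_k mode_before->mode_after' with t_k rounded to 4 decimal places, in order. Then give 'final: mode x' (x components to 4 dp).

1 0.5979 0->2
final: 2 -0.8953

Mode 0: guard c·x = -1.6150 hit at Δt = 0.5979 (t = 0.5979), x⁻ = (-1.6150) → reset → x⁺ = (-1.6966), jump to mode 2
Mode 2: flow for 0.4990 to horizon, guard not reached → x = (-0.8953)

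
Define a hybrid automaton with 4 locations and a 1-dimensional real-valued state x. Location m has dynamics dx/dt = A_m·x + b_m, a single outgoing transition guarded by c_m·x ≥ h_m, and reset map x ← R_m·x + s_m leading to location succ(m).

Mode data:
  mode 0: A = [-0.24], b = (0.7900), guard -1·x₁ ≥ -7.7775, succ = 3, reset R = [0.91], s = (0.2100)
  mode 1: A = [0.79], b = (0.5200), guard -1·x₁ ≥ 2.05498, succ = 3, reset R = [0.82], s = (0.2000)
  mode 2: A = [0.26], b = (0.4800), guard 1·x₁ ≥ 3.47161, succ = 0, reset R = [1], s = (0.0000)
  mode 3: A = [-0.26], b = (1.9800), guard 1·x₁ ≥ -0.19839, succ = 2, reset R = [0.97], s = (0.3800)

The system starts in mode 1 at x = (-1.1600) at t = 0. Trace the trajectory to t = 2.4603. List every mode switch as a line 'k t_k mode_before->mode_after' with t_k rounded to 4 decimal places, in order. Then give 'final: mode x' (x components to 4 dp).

1 1.2959 1->3
2 1.8822 3->2
final: 2 0.5174

Mode 1: guard c·x = 2.0550 hit at Δt = 1.2959 (t = 1.2959), x⁻ = (-2.0550) → reset → x⁺ = (-1.4851), jump to mode 3
Mode 3: guard c·x = -0.1984 hit at Δt = 0.5863 (t = 1.8822), x⁻ = (-0.1984) → reset → x⁺ = (0.1876), jump to mode 2
Mode 2: flow for 0.5781 to horizon, guard not reached → x = (0.5174)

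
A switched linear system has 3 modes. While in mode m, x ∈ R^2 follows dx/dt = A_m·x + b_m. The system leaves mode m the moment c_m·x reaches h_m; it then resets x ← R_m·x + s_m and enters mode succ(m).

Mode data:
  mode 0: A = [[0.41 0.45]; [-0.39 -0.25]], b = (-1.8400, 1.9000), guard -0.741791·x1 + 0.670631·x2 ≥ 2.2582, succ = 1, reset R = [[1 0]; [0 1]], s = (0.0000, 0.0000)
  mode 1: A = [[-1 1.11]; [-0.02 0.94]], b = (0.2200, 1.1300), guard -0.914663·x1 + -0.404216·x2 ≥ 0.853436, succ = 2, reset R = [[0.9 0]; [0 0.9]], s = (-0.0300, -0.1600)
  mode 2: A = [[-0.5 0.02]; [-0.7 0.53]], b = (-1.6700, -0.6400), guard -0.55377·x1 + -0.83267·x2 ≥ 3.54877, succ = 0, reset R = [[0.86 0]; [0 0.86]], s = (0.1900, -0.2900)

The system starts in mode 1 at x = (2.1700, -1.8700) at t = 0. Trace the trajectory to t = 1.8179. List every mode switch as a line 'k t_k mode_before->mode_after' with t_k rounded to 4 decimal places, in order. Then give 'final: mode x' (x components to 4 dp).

Mode 1: guard c·x = 0.8534 hit at Δt = 0.6301 (t = 0.6301), x⁻ = (0.1408, -2.4300) → reset → x⁺ = (0.0968, -2.3470), jump to mode 2
Mode 2: guard c·x = 3.5488 hit at Δt = 0.6769 (t = 1.3070), x⁻ = (-0.9249, -3.6468) → reset → x⁺ = (-0.6054, -3.4263), jump to mode 0
Mode 0: flow for 0.5109 to horizon, guard not reached → x = (-2.4729, -1.8129)

1 0.6301 1->2
2 1.3070 2->0
final: 0 -2.4729 -1.8129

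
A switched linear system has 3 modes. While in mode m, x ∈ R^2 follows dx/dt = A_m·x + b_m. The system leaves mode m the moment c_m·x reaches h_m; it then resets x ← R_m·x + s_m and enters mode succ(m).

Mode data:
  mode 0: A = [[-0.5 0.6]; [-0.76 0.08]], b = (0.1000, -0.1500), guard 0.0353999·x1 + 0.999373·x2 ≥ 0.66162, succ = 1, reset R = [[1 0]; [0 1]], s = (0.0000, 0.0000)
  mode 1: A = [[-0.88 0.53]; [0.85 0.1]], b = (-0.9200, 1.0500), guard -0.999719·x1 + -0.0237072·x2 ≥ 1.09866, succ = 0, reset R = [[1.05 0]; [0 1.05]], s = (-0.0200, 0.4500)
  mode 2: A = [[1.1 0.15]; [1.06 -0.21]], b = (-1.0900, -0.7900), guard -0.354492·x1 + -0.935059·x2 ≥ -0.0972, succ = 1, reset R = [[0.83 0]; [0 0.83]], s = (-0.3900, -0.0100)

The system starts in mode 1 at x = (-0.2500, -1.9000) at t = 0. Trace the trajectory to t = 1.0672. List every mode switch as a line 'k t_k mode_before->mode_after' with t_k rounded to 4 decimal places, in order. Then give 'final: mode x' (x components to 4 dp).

1 0.6485 1->0
final: 0 -1.1563 -1.0924

Mode 1: guard c·x = 1.0987 hit at Δt = 0.6485 (t = 0.6485), x⁻ = (-1.0582, -1.7184) → reset → x⁺ = (-1.1311, -1.3544), jump to mode 0
Mode 0: flow for 0.4187 to horizon, guard not reached → x = (-1.1563, -1.0924)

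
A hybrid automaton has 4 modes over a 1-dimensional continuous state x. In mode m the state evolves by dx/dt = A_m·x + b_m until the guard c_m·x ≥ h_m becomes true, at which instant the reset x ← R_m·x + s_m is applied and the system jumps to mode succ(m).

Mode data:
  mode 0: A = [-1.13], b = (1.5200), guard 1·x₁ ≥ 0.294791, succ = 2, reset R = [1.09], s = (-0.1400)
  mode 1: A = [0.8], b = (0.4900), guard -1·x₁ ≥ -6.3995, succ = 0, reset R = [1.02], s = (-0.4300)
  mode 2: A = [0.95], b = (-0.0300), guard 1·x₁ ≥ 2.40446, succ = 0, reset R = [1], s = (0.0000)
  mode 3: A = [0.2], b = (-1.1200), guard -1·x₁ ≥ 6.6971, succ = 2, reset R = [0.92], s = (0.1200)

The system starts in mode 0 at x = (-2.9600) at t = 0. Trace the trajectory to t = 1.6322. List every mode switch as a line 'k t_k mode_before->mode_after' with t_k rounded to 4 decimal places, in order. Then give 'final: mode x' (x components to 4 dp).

Mode 0: guard c·x = 0.2948 hit at Δt = 1.2484 (t = 1.2484), x⁻ = (0.2948) → reset → x⁺ = (0.1813), jump to mode 2
Mode 2: flow for 0.3838 to horizon, guard not reached → x = (0.2472)

1 1.2484 0->2
final: 2 0.2472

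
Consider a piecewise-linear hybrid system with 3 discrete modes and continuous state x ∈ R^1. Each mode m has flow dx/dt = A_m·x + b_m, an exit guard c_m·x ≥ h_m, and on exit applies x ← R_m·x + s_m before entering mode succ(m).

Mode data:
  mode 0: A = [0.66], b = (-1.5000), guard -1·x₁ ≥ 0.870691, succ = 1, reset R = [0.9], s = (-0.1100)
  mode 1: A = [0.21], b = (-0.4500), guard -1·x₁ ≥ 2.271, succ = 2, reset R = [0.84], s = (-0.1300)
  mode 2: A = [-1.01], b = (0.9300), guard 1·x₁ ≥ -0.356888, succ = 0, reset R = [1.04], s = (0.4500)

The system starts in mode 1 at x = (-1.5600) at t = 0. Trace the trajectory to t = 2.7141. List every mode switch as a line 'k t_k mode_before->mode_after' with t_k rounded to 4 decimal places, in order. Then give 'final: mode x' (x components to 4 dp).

1 0.8364 1->2
2 1.6677 2->0
3 2.2126 0->1
final: 1 -1.2309

Mode 1: guard c·x = 2.2710 hit at Δt = 0.8364 (t = 0.8364), x⁻ = (-2.2710) → reset → x⁺ = (-2.0376), jump to mode 2
Mode 2: guard c·x = -0.3569 hit at Δt = 0.8313 (t = 1.6677), x⁻ = (-0.3569) → reset → x⁺ = (0.0788), jump to mode 0
Mode 0: guard c·x = 0.8707 hit at Δt = 0.5449 (t = 2.2126), x⁻ = (-0.8707) → reset → x⁺ = (-0.8936), jump to mode 1
Mode 1: flow for 0.5015 to horizon, guard not reached → x = (-1.2309)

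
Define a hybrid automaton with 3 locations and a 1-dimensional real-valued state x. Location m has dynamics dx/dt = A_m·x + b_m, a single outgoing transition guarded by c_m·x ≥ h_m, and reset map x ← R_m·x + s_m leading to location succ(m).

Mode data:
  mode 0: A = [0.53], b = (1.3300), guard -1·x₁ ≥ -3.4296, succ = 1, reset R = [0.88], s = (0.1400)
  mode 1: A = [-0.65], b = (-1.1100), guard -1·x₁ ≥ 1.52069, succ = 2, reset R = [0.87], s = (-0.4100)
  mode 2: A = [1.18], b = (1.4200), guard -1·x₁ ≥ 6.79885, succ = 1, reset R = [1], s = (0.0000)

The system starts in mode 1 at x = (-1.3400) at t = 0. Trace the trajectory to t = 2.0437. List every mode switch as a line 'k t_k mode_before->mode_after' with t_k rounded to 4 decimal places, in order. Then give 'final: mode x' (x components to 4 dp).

Mode 1: guard c·x = 1.5207 hit at Δt = 1.0402 (t = 1.0402), x⁻ = (-1.5207) → reset → x⁺ = (-1.7330), jump to mode 2
Mode 2: flow for 1.0035 to horizon, guard not reached → x = (-2.9341)

1 1.0402 1->2
final: 2 -2.9341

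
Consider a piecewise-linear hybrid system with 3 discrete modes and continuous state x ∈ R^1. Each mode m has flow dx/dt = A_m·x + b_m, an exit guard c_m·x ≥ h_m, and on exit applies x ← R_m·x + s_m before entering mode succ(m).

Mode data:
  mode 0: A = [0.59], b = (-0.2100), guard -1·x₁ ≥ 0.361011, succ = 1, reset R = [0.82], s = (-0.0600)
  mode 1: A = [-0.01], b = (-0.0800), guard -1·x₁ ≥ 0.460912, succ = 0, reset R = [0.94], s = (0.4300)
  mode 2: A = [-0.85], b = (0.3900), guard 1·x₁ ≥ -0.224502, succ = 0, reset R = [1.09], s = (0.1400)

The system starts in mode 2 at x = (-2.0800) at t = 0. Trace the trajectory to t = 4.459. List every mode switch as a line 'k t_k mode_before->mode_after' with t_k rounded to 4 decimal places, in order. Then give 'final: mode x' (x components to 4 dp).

Mode 2: guard c·x = -0.2245 hit at Δt = 1.5441 (t = 1.5441), x⁻ = (-0.2245) → reset → x⁺ = (-0.1047), jump to mode 0
Mode 0: guard c·x = 0.3610 hit at Δt = 0.7498 (t = 2.2939), x⁻ = (-0.3610) → reset → x⁺ = (-0.3560), jump to mode 1
Mode 1: guard c·x = 0.4609 hit at Δt = 1.3816 (t = 3.6755), x⁻ = (-0.4609) → reset → x⁺ = (-0.0033), jump to mode 0
Mode 0: flow for 0.7835 to horizon, guard not reached → x = (-0.2143)

1 1.5441 2->0
2 2.2939 0->1
3 3.6755 1->0
final: 0 -0.2143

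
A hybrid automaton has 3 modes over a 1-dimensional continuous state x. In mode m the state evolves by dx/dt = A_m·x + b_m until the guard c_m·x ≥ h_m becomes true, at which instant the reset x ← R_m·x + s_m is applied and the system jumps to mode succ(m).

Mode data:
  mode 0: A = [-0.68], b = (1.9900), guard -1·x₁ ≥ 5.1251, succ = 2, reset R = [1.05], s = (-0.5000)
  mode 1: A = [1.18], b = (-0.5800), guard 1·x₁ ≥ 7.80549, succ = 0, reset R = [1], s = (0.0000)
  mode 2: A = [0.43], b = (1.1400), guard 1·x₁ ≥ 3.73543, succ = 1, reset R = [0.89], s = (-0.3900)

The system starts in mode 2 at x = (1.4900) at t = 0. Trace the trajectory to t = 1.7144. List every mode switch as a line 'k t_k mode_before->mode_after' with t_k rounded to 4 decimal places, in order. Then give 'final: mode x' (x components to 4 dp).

Mode 2: guard c·x = 3.7354 hit at Δt = 1.0075 (t = 1.0075), x⁻ = (3.7354) → reset → x⁺ = (2.9345), jump to mode 1
Mode 1: flow for 0.7069 to horizon, guard not reached → x = (6.1174)

1 1.0075 2->1
final: 1 6.1174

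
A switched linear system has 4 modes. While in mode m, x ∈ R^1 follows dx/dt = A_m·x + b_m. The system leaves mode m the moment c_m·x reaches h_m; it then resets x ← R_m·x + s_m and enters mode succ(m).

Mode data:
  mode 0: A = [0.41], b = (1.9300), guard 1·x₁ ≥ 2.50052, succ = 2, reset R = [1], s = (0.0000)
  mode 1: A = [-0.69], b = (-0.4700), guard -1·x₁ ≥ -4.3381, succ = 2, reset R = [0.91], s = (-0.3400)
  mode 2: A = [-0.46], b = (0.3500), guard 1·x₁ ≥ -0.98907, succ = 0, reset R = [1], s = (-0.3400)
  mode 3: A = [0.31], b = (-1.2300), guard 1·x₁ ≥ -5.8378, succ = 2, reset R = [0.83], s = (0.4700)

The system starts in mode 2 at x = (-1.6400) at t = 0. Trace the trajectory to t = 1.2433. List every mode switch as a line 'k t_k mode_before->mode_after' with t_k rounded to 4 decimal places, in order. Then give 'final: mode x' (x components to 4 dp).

1 0.6875 2->0
final: 0 -0.4645

Mode 2: guard c·x = -0.9891 hit at Δt = 0.6875 (t = 0.6875), x⁻ = (-0.9891) → reset → x⁺ = (-1.3291), jump to mode 0
Mode 0: flow for 0.5558 to horizon, guard not reached → x = (-0.4645)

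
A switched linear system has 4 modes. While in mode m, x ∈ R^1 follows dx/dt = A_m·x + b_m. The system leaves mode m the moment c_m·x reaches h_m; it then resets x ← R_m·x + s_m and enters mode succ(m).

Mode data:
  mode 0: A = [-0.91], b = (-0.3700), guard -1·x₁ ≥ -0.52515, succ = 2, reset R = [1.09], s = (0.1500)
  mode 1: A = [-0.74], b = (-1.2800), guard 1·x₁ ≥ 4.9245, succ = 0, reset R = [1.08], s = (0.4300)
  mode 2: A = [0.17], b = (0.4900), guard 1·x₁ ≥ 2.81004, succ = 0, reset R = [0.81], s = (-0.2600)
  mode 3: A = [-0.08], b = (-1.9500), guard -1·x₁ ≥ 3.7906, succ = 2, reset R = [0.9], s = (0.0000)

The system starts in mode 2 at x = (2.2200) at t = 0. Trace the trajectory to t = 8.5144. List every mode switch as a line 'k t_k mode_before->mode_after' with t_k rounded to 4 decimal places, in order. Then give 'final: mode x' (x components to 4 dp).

1 0.6437 2->0
2 1.6938 0->2
3 4.3813 2->0
4 5.4314 0->2
5 8.1189 2->0
final: 0 1.2838

Mode 2: guard c·x = 2.8100 hit at Δt = 0.6437 (t = 0.6437), x⁻ = (2.8100) → reset → x⁺ = (2.0161), jump to mode 0
Mode 0: guard c·x = -0.5252 hit at Δt = 1.0501 (t = 1.6938), x⁻ = (0.5252) → reset → x⁺ = (0.7224), jump to mode 2
Mode 2: guard c·x = 2.8100 hit at Δt = 2.6875 (t = 4.3813), x⁻ = (2.8100) → reset → x⁺ = (2.0161), jump to mode 0
Mode 0: guard c·x = -0.5252 hit at Δt = 1.0501 (t = 5.4314), x⁻ = (0.5252) → reset → x⁺ = (0.7224), jump to mode 2
Mode 2: guard c·x = 2.8100 hit at Δt = 2.6875 (t = 8.1189), x⁻ = (2.8100) → reset → x⁺ = (2.0161), jump to mode 0
Mode 0: flow for 0.3955 to horizon, guard not reached → x = (1.2838)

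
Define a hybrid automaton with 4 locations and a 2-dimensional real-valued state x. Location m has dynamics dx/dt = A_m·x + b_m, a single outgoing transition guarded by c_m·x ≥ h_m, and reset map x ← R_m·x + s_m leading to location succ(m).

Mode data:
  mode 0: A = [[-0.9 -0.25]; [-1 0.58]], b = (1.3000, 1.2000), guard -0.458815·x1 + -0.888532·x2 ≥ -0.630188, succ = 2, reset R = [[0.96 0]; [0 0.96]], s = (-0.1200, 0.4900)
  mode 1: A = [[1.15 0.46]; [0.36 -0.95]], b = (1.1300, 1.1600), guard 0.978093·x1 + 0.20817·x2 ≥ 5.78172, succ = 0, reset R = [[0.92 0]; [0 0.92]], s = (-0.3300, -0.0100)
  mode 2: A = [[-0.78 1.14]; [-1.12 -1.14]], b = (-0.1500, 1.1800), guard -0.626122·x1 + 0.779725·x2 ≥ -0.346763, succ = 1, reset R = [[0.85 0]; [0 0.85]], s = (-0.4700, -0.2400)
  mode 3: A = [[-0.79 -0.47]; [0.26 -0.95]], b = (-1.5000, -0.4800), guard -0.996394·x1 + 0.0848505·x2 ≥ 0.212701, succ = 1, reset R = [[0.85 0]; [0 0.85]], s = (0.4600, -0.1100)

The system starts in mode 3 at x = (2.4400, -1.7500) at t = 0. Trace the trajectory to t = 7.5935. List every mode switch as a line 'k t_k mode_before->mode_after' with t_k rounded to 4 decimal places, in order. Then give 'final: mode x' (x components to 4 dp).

Mode 3: guard c·x = 0.2127 hit at Δt = 1.5760 (t = 1.5760), x⁻ = (-0.2702, -0.6665) → reset → x⁺ = (0.2303, -0.6765), jump to mode 1
Mode 1: guard c·x = 5.7817 hit at Δt = 1.4359 (t = 3.0119), x⁻ = (5.5935, 1.4926) → reset → x⁺ = (4.8161, 1.3632), jump to mode 0
Mode 0: guard c·x = -0.6302 hit at Δt = 0.9151 (t = 3.9270), x⁻ = (2.9097, -0.7933) → reset → x⁺ = (2.6734, -0.2715), jump to mode 2
Mode 2: guard c·x = -0.3468 hit at Δt = 1.3370 (t = 5.2640), x⁻ = (0.4654, -0.0710) → reset → x⁺ = (-0.0744, -0.3003), jump to mode 1
Mode 1: guard c·x = 5.7817 hit at Δt = 1.6040 (t = 6.8680), x⁻ = (5.5642, 1.6304) → reset → x⁺ = (4.7891, 1.4900), jump to mode 0
Mode 0: flow for 0.7255 to horizon, guard not reached → x = (3.1143, -0.1615)

1 1.5760 3->1
2 3.0119 1->0
3 3.9270 0->2
4 5.2640 2->1
5 6.8680 1->0
final: 0 3.1143 -0.1615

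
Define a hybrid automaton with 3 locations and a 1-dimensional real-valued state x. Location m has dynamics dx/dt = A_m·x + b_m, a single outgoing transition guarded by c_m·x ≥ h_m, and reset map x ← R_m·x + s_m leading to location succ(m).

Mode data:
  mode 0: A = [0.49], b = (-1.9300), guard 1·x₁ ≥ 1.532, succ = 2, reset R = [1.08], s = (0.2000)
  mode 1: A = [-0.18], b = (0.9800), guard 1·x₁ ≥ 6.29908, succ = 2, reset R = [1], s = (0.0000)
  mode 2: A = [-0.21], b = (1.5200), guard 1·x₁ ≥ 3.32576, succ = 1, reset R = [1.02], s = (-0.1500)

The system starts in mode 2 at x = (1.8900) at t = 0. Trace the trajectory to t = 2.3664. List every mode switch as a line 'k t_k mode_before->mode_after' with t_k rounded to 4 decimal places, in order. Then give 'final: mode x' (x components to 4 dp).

Mode 2: guard c·x = 3.3258 hit at Δt = 1.4886 (t = 1.4886), x⁻ = (3.3258) → reset → x⁺ = (3.2423), jump to mode 1
Mode 1: flow for 0.8778 to horizon, guard not reached → x = (3.5641)

1 1.4886 2->1
final: 1 3.5641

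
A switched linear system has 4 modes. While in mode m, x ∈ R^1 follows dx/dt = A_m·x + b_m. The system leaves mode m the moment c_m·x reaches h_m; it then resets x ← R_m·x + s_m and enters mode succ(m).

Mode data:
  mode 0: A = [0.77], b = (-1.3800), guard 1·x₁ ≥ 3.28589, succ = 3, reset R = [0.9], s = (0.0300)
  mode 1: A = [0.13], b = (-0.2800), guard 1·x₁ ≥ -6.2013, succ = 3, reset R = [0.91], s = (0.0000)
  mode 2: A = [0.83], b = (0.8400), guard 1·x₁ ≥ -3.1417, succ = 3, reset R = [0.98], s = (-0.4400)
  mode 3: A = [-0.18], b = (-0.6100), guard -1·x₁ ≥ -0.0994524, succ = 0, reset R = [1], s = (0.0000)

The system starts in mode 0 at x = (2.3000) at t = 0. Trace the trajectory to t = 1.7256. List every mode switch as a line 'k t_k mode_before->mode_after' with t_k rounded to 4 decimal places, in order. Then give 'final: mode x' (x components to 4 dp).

Mode 0: guard c·x = 3.2859 hit at Δt = 1.4012 (t = 1.4012), x⁻ = (3.2859) → reset → x⁺ = (2.9873), jump to mode 3
Mode 3: flow for 0.3244 to horizon, guard not reached → x = (2.6256)

1 1.4012 0->3
final: 3 2.6256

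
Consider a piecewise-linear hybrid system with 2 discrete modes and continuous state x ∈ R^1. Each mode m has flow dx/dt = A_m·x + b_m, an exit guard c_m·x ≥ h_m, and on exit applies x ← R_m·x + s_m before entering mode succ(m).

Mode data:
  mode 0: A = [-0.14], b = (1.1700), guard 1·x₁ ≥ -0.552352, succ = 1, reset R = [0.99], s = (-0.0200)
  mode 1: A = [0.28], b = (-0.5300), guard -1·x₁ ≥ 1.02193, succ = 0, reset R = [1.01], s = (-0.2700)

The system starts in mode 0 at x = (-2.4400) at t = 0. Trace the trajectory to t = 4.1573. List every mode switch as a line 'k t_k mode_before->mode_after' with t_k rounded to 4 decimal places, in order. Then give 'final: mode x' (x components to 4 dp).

Mode 0: guard c·x = -0.5524 hit at Δt = 1.3726 (t = 1.3726), x⁻ = (-0.5524) → reset → x⁺ = (-0.5668), jump to mode 1
Mode 1: guard c·x = 1.0219 hit at Δt = 0.6063 (t = 1.9789), x⁻ = (-1.0219) → reset → x⁺ = (-1.3021), jump to mode 0
Mode 0: guard c·x = -0.5524 hit at Δt = 0.5772 (t = 2.5561), x⁻ = (-0.5524) → reset → x⁺ = (-0.5668), jump to mode 1
Mode 1: guard c·x = 1.0219 hit at Δt = 0.6063 (t = 3.1624), x⁻ = (-1.0219) → reset → x⁺ = (-1.3021), jump to mode 0
Mode 0: guard c·x = -0.5524 hit at Δt = 0.5772 (t = 3.7395), x⁻ = (-0.5524) → reset → x⁺ = (-0.5668), jump to mode 1
Mode 1: flow for 0.4178 to horizon, guard not reached → x = (-0.8721)

1 1.3726 0->1
2 1.9789 1->0
3 2.5561 0->1
4 3.1624 1->0
5 3.7395 0->1
final: 1 -0.8721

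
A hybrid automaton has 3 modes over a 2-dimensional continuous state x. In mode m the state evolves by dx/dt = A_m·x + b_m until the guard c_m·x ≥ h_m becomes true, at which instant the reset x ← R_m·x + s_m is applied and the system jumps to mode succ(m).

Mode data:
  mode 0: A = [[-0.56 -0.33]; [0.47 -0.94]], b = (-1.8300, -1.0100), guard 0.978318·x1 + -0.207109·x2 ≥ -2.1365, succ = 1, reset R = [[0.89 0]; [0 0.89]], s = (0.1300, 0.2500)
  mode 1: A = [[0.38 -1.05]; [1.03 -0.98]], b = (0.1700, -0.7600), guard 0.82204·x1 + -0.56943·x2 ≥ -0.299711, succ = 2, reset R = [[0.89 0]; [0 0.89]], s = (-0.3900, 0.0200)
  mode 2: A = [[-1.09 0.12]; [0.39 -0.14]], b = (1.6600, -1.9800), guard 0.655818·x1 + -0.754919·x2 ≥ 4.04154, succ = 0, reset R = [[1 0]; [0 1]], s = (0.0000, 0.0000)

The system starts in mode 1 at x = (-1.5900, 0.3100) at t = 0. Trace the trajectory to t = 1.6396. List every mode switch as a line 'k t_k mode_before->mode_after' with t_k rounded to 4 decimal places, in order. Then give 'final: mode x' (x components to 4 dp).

1 0.9684 1->2
final: 2 -0.0745 -2.5389

Mode 1: guard c·x = -0.2997 hit at Δt = 0.9684 (t = 0.9684), x⁻ = (-1.3153, -1.3724) → reset → x⁺ = (-1.5606, -1.2015), jump to mode 2
Mode 2: flow for 0.6712 to horizon, guard not reached → x = (-0.0745, -2.5389)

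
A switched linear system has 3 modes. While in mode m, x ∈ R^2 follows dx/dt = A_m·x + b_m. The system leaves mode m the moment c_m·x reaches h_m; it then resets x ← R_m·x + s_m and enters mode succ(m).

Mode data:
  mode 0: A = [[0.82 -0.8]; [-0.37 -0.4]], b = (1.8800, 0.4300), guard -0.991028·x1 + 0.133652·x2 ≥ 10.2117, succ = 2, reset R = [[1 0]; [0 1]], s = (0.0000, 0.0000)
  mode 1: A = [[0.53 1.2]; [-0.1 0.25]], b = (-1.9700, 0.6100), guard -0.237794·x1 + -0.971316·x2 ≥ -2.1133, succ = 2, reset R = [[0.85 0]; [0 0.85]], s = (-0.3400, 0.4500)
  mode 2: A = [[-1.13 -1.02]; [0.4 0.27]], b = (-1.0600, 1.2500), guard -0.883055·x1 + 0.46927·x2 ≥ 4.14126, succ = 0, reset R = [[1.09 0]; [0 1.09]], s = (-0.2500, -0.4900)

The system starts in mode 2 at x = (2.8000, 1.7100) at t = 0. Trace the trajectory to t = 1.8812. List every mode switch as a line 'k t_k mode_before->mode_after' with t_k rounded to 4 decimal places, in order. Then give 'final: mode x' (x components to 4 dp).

1 1.2661 2->0
final: 0 -5.9599 4.3900

Mode 2: guard c·x = 4.1413 hit at Δt = 1.2661 (t = 1.2661), x⁻ = (-2.4060, 4.2974) → reset → x⁺ = (-2.8725, 4.1942), jump to mode 0
Mode 0: flow for 0.6151 to horizon, guard not reached → x = (-5.9599, 4.3900)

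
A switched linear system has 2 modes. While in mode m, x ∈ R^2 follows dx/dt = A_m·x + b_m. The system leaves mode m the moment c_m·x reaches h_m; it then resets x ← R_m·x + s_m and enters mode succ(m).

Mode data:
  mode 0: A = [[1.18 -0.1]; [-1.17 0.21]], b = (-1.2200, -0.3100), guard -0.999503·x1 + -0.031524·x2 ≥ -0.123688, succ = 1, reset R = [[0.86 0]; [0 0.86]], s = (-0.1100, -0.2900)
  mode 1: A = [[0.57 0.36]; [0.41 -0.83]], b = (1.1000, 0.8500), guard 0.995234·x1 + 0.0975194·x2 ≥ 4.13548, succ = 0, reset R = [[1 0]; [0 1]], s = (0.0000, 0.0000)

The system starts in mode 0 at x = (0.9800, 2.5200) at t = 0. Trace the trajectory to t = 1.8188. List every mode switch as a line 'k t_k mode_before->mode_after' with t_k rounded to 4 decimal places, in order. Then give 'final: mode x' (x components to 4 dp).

1 1.3456 0->1
final: 1 0.7575 1.1678

Mode 0: guard c·x = -0.1237 hit at Δt = 1.3456 (t = 1.3456), x⁻ = (0.0709, 1.6754) → reset → x⁺ = (-0.0490, 1.1509), jump to mode 1
Mode 1: flow for 0.4732 to horizon, guard not reached → x = (0.7575, 1.1678)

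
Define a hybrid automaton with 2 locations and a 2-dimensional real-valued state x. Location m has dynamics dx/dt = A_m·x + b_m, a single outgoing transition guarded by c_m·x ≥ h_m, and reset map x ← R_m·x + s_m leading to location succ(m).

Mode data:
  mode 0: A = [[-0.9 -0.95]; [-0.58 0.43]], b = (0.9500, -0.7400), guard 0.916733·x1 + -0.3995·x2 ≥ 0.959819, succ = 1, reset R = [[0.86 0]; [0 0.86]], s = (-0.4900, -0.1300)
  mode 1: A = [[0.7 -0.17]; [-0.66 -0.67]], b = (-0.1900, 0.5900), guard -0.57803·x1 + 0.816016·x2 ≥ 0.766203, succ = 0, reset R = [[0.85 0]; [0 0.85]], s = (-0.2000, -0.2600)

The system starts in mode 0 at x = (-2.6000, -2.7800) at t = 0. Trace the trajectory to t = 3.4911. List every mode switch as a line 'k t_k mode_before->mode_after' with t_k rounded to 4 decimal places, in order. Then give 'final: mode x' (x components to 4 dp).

1 0.4350 0->1
2 1.5888 1->0
3 2.6075 0->1
final: 1 -0.2038 -0.2306

Mode 0: guard c·x = 0.9598 hit at Δt = 0.4350 (t = 0.4350), x⁻ = (-0.3896, -3.2965) → reset → x⁺ = (-0.8250, -2.9650), jump to mode 1
Mode 1: guard c·x = 0.7662 hit at Δt = 1.1538 (t = 1.5888), x⁻ = (-1.6836, -0.2536) → reset → x⁺ = (-1.6310, -0.4756), jump to mode 0
Mode 0: guard c·x = 0.9598 hit at Δt = 1.0187 (t = 2.6075), x⁻ = (0.4917, -1.2743) → reset → x⁺ = (-0.0672, -1.2259), jump to mode 1
Mode 1: flow for 0.8836 to horizon, guard not reached → x = (-0.2038, -0.2306)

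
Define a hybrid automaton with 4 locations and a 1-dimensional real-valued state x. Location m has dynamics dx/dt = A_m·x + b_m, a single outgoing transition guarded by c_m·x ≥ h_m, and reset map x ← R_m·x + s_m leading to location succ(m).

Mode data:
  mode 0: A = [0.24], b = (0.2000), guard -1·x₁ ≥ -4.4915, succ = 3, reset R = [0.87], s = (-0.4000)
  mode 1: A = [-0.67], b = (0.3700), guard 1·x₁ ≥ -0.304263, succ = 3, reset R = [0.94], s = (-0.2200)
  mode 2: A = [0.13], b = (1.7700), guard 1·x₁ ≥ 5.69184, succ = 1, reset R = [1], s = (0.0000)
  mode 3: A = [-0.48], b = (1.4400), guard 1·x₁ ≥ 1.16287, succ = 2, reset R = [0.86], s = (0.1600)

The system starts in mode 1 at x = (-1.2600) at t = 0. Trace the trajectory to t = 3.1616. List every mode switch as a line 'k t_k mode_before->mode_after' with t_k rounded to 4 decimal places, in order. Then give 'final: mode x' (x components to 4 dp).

Mode 1: guard c·x = -0.3043 hit at Δt = 1.1186 (t = 1.1186), x⁻ = (-0.3043) → reset → x⁺ = (-0.5060), jump to mode 3
Mode 3: guard c·x = 1.1629 hit at Δt = 1.3464 (t = 2.4650), x⁻ = (1.1629) → reset → x⁺ = (1.1601), jump to mode 2
Mode 2: flow for 0.6966 to horizon, guard not reached → x = (2.5606)

1 1.1186 1->3
2 2.4650 3->2
final: 2 2.5606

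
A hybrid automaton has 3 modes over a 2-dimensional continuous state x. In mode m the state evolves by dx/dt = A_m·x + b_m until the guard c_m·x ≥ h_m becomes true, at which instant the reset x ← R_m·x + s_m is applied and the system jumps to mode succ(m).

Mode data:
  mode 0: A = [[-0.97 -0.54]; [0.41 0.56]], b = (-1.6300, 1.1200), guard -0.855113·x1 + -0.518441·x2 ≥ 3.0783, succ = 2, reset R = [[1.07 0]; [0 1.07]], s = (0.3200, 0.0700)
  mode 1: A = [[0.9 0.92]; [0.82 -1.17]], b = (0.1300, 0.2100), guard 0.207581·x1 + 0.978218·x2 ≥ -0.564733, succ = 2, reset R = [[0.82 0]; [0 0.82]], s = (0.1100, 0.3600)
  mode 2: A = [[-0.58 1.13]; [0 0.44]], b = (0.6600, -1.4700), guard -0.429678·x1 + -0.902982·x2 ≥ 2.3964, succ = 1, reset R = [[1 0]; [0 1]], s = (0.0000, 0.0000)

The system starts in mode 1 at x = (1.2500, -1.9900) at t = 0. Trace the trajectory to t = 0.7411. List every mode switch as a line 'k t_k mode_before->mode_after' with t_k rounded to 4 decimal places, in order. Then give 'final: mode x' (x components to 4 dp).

1 0.4113 1->2
final: 2 0.9143 -0.9007

Mode 1: guard c·x = -0.5647 hit at Δt = 0.4113 (t = 0.4113), x⁻ = (1.2320, -0.8388) → reset → x⁺ = (1.1203, -0.3278), jump to mode 2
Mode 2: flow for 0.3298 to horizon, guard not reached → x = (0.9143, -0.9007)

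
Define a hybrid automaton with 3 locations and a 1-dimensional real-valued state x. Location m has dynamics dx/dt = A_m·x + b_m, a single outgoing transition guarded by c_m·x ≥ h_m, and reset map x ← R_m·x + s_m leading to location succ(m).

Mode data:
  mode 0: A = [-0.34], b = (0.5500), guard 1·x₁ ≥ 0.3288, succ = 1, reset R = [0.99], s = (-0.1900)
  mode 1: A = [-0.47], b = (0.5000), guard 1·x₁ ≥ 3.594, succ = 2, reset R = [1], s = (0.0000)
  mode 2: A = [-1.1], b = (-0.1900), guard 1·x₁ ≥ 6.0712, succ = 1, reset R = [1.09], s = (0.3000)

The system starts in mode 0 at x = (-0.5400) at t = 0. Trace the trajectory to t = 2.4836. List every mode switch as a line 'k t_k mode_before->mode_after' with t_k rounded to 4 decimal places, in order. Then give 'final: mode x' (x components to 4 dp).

Mode 0: guard c·x = 0.3288 hit at Δt = 1.5155 (t = 1.5155), x⁻ = (0.3288) → reset → x⁺ = (0.1355), jump to mode 1
Mode 1: flow for 0.9681 to horizon, guard not reached → x = (0.4749)

1 1.5155 0->1
final: 1 0.4749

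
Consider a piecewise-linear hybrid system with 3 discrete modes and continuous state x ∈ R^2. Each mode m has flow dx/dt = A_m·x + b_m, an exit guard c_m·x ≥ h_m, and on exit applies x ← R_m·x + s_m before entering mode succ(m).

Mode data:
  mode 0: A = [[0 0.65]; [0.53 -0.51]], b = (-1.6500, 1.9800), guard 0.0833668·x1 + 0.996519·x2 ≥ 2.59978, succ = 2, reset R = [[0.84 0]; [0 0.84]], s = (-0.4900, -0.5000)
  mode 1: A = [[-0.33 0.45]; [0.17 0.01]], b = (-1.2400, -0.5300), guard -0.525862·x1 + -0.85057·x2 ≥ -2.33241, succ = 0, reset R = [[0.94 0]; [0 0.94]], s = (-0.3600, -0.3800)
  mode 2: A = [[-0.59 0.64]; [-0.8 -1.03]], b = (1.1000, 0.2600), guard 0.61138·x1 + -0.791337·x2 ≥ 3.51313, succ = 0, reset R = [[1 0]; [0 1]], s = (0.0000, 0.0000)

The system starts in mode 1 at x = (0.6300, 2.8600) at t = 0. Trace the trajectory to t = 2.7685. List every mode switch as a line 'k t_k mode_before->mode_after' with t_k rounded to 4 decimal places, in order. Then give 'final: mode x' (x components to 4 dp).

1 0.9308 1->0
2 1.7932 0->2
final: 2 1.0068 0.5432

Mode 1: guard c·x = -2.3324 hit at Δt = 0.9308 (t = 0.9308), x⁻ = (0.4295, 2.4767) → reset → x⁺ = (0.0437, 1.9481), jump to mode 0
Mode 0: guard c·x = 2.5998 hit at Δt = 0.8624 (t = 1.7932), x⁻ = (-0.0838, 2.6159) → reset → x⁺ = (-0.5604, 1.6973), jump to mode 2
Mode 2: flow for 0.9753 to horizon, guard not reached → x = (1.0068, 0.5432)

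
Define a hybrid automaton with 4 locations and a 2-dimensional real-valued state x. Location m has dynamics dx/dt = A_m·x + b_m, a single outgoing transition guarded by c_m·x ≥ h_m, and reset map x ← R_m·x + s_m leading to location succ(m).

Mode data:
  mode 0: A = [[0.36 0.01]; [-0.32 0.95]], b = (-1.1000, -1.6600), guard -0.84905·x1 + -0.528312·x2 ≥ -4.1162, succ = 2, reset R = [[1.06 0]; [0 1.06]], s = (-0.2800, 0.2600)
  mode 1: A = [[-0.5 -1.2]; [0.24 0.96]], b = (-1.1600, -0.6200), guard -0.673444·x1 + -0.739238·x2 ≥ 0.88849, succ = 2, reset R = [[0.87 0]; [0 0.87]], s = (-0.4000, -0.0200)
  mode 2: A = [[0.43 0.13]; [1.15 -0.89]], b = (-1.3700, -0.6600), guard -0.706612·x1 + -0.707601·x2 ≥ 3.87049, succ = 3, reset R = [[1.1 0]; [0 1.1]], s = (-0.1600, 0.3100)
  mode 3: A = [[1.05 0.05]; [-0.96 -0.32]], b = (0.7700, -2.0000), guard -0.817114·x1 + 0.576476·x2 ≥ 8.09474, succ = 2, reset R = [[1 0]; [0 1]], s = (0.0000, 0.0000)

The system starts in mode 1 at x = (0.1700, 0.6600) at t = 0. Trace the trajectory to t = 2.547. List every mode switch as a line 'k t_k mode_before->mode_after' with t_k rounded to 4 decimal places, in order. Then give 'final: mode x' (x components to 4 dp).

Mode 1: guard c·x = 0.8885 hit at Δt = 1.2905 (t = 1.2905), x⁻ = (-1.6206, 0.2745) → reset → x⁺ = (-1.8100, 0.2188), jump to mode 2
Mode 2: guard c·x = 3.8705 hit at Δt = 0.6919 (t = 1.9824), x⁻ = (-3.6200, -1.8549) → reset → x⁺ = (-4.1420, -1.7304), jump to mode 3
Mode 3: flow for 0.5646 to horizon, guard not reached → x = (-6.9364, 0.2243)

1 1.2905 1->2
2 1.9824 2->3
final: 3 -6.9364 0.2243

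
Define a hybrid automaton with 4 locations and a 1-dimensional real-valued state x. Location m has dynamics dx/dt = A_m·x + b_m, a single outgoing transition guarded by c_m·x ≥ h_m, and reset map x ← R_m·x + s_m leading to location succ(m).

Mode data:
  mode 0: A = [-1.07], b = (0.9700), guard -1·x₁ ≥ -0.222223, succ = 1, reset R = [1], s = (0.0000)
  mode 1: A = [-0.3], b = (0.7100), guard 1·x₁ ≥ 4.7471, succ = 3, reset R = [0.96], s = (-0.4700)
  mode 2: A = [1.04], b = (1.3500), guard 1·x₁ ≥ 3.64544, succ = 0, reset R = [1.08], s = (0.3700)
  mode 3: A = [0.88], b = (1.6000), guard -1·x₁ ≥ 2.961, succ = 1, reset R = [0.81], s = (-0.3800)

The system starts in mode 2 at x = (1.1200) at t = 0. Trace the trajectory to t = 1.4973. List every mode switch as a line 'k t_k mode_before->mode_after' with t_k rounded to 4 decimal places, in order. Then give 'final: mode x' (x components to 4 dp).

Mode 2: guard c·x = 3.6454 hit at Δt = 0.6876 (t = 0.6876), x⁻ = (3.6454) → reset → x⁺ = (4.3071), jump to mode 0
Mode 0: flow for 0.8097 to horizon, guard not reached → x = (2.3364)

1 0.6876 2->0
final: 0 2.3364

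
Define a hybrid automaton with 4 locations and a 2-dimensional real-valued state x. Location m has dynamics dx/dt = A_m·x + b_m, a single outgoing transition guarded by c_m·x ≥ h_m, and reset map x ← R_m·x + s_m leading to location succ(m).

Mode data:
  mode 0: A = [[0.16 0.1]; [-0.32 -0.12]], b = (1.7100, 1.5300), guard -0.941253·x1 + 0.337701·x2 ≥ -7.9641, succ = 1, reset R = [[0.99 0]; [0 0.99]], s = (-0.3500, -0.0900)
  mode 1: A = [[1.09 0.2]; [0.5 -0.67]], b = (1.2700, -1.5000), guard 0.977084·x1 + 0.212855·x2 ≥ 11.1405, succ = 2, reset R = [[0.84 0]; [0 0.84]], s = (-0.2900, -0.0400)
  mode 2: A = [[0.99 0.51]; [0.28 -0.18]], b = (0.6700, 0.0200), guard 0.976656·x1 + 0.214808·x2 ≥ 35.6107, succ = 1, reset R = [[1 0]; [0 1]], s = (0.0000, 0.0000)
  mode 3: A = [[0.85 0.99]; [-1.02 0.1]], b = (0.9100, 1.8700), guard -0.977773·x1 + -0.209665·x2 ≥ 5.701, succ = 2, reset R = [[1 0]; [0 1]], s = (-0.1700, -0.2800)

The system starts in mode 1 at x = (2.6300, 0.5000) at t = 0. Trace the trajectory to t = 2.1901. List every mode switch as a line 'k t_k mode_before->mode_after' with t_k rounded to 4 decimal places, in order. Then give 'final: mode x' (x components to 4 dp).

1 1.0536 1->2
final: 2 32.2309 6.4320

Mode 1: guard c·x = 11.1405 hit at Δt = 1.0536 (t = 1.0536), x⁻ = (11.0579, 1.5787) → reset → x⁺ = (8.9986, 1.2861), jump to mode 2
Mode 2: flow for 1.1365 to horizon, guard not reached → x = (32.2309, 6.4320)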